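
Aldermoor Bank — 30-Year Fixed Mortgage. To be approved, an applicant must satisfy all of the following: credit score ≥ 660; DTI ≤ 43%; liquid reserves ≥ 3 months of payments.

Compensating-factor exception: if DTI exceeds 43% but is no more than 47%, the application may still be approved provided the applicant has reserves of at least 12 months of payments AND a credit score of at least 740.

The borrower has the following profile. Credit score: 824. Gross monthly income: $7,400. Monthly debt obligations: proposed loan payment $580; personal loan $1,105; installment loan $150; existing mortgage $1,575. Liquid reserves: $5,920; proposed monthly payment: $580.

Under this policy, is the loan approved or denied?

Denied

Credit score 824 ≥ 660 (meets base)
Total debts = (580 + 1,105 + 150 + 1,575) = 3,410. DTI = 3,410/7,400 = 46.1% > 43% — standard DTI limit exceeded.
Reserves = 5,920/580 = 10.2 months ≥ 3
DTI 46.1% is within the 43%–47% exception band; checking compensating factors.
Override check — reserves: 10.2 mo (short of 12); score: 824 (ok).
Override conditions not both satisfied; exception does not apply.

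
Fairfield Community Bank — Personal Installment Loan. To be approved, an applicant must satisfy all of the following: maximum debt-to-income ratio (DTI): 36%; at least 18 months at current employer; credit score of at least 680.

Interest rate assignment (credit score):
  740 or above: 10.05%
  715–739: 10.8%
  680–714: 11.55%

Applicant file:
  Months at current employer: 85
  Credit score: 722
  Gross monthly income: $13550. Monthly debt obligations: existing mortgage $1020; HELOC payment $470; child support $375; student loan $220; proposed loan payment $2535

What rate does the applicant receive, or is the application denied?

Approved at 10.8%

Credit score 722 ≥ 680 (meets minimum)
Employment 85 ≥ 18 months
Total monthly debts = (1,020 + 470 + 375 + 220 + 2,535) = 4,620. DTI = 4,620/13,550 = 34.1% ≤ 36%
All requirements met. Score 722 falls in the 715–739 tier → 10.8%.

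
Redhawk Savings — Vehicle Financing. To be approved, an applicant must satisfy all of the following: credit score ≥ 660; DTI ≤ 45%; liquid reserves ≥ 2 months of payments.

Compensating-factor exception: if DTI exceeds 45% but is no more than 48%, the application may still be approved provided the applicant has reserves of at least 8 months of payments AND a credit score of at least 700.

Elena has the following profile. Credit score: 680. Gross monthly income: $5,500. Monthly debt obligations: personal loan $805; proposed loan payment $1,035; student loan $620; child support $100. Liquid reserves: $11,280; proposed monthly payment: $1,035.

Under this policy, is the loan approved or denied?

Credit score 680 ≥ 660 (meets base)
Total debts = (805 + 1,035 + 620 + 100) = 2,560. DTI: 2,560 ÷ 5,500 = 46.5%, over the 45% base limit.
Reserves = 11,280/1,035 = 10.9 months ≥ 2
DTI 46.5% is within the 45%–48% exception band; checking compensating factors.
Override check — reserves: 10.9 mo (ok); score: 680 (below 700).
Compensating-factor requirement not fully met.

Denied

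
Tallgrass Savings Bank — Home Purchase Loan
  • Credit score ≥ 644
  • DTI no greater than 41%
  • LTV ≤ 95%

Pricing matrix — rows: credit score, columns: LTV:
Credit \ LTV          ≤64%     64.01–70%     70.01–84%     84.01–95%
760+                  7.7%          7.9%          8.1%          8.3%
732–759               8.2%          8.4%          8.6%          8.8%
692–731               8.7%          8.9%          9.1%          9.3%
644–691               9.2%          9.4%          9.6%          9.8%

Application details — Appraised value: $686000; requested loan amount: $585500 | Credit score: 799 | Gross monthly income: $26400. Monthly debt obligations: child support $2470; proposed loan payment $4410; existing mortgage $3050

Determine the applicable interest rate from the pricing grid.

8.3%

Credit score 799 ≥ 644; Total monthly debts = (2,470 + 4,410 + 3,050) = 9,930. Debt-to-income = 9,930/26,400 = 37.6% — meets 41% limit
Loan-to-value = 585,500/686,000 = 85.3% — pass (95% max)
Score 799 is in the 760+ band; LTV 85.3% is in the 84.01–95% band → 8.3%.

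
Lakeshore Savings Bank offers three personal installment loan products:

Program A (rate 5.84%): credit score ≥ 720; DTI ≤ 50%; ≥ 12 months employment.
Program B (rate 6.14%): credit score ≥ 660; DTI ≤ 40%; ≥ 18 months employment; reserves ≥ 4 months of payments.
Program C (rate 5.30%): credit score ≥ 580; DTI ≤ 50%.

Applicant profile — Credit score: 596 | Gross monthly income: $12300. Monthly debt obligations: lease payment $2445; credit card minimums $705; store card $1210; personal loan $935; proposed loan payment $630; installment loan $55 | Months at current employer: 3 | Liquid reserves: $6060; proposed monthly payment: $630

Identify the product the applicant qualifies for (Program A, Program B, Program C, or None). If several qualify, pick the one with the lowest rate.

Program C

Total debts = (2,445 + 705 + 1,210 + 935 + 630 + 55) = 5,980; DTI = 5,980/12,300 = 48.6%.
Reserves = 6,060/630 = 9.6 months.
Program A: score 596 < 720; DTI 48.6% ≤ 50%; employment 3 < 12 mo → does not qualify.
Program B: score 596 < 660; DTI 48.6% > 40%; employment 3 < 18 mo; reserves 9.6 ≥ 4 mo → does not qualify.
Program C: score 596 ≥ 580; DTI 48.6% ≤ 50% → qualifies.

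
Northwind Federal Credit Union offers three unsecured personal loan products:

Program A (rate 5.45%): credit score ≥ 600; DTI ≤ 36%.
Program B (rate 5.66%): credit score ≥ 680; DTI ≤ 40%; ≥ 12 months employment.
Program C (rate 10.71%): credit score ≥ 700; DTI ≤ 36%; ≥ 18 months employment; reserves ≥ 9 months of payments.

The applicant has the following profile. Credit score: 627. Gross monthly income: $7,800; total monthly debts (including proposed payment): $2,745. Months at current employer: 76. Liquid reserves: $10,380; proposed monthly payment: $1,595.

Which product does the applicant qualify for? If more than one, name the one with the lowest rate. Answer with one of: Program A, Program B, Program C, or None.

DTI = 2,745/7,800 = 35.2%.
Reserves = 10,380/1,595 = 6.5 months.
Program A: score 627 ≥ 600; DTI 35.2% ≤ 36% → qualifies.
Program B: score 627 < 680; DTI 35.2% ≤ 40%; employment 76 ≥ 12 mo → does not qualify.
Program C: score 627 < 700; DTI 35.2% ≤ 36%; employment 76 ≥ 18 mo; reserves 6.5 < 9 mo → does not qualify.

Program A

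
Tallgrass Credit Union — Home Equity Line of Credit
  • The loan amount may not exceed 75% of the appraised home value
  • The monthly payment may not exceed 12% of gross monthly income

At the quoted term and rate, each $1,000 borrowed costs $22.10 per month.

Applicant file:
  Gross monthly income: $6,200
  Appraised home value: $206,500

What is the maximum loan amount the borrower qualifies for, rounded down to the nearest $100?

$33,600

Payment cap: 12% × $6,200 = $744/month.
At $22.10 per $1,000, that supports 744/22.10 × 1,000 ≈ $33,665 → $33,600.
LTV cap: 75% × $206,500 = $154,875 → $154,800.
Binding constraint: payment-to-income.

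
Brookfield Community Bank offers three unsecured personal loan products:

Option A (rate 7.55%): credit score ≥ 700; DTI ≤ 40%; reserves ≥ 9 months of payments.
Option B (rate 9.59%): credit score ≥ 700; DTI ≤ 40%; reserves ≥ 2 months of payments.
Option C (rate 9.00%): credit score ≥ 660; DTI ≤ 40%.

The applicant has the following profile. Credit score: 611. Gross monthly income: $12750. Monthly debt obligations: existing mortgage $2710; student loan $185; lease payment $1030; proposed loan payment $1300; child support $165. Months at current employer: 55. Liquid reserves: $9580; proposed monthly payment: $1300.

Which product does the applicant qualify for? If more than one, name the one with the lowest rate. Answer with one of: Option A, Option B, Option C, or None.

None

Total debts = (2,710 + 185 + 1,030 + 1,300 + 165) = 5,390; DTI = 5,390/12,750 = 42.3%.
Reserves = 9,580/1,300 = 7.4 months.
Option A: score 611 < 700; DTI 42.3% > 40%; reserves 7.4 < 9 mo → does not qualify.
Option B: score 611 < 700; DTI 42.3% > 40%; reserves 7.4 ≥ 2 mo → does not qualify.
Option C: score 611 < 660; DTI 42.3% > 40% → does not qualify.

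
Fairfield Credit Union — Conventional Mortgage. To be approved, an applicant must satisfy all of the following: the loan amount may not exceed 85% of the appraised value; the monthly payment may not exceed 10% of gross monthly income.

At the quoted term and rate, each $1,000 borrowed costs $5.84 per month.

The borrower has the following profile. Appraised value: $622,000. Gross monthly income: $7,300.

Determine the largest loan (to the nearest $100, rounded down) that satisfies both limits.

$125,000

Payment cap: 10% × $7,300 = $730/month.
At $5.84 per $1,000, that supports 730/5.84 × 1,000 ≈ $125,000 → $125,000.
LTV cap: 85% × $622,000 = $528,700 → $528,700.
Binding constraint: payment-to-income.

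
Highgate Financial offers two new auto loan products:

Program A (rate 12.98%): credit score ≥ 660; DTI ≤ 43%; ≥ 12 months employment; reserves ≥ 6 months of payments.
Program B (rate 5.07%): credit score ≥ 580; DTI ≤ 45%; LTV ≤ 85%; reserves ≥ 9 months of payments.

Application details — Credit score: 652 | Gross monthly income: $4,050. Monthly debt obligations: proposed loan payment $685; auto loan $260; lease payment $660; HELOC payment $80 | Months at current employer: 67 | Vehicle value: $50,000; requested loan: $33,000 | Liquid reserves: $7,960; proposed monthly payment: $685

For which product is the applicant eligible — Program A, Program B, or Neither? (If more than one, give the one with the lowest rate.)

Total debts = (685 + 260 + 660 + 80) = 1,685; DTI = 1,685/4,050 = 41.6%.
LTV = 33,000/50,000 = 66%.
Reserves = 7,960/685 = 11.6 months.
Program A: score 652 < 660; DTI 41.6% ≤ 43%; employment 67 ≥ 12 mo; reserves 11.6 ≥ 6 mo → does not qualify.
Program B: score 652 ≥ 580; DTI 41.6% ≤ 45%; LTV 66% ≤ 85%; reserves 11.6 ≥ 9 mo → qualifies.

Program B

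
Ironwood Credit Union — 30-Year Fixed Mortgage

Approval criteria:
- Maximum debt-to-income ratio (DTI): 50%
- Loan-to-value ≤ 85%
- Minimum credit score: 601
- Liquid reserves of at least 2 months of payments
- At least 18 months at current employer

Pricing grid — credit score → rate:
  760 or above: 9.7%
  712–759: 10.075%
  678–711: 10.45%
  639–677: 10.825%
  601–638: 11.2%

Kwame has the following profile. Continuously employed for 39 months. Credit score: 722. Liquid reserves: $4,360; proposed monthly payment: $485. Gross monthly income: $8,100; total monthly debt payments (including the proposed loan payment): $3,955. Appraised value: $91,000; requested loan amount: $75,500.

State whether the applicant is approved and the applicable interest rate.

Credit score 722 ≥ 601 (meets minimum)
Debt-to-income = 3,955/8,100 = 48.8% — meets 50% limit
Reserves = 4,360/485 = 9.0 months ≥ 2
LTV: 75,500 ÷ 91,000 = 83%, within 85% cap
Employment 39 ≥ 18 months
All requirements met. Score 722 falls in the 712–759 tier → 10.075%.

Approved at 10.075%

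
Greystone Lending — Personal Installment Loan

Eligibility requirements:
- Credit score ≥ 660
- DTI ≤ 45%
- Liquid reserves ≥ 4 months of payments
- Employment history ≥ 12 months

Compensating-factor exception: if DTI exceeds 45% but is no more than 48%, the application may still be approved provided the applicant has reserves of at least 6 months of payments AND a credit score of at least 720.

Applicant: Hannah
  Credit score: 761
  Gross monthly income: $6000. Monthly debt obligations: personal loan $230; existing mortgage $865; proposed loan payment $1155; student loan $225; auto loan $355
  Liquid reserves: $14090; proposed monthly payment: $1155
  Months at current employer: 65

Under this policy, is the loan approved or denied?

Approved

Credit score 761 ≥ 660 (meets base)
Total debts = (230 + 865 + 1,155 + 225 + 355) = 2,830. DTI: 2,830 ÷ 6,000 = 47.2%, over the 45% base limit.
Reserves: 14,090 ÷ 1,155 = 12.2 months (meets 4-month minimum)
Employment 65 ≥ 12 months
47.2% falls in the override range (45%–48%), so the compensating-factor test applies.
Override check — reserves: 12.2 mo (ok); score: 761 (ok).
Both compensating conditions met → exception applies.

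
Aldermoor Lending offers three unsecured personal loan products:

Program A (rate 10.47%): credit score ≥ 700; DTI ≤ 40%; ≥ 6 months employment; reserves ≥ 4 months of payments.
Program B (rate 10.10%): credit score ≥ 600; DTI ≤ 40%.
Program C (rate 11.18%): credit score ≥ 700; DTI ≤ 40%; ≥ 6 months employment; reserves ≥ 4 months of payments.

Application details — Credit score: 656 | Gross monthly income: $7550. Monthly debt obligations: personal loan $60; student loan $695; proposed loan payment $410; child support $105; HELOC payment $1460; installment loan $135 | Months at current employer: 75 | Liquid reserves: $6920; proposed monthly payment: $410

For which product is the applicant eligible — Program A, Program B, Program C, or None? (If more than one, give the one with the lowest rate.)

Total debts = (60 + 695 + 410 + 105 + 1,460 + 135) = 2,865; DTI = 2,865/7,550 = 37.9%.
Reserves = 6,920/410 = 16.9 months.
Program A: score 656 < 700; DTI 37.9% ≤ 40%; employment 75 ≥ 6 mo; reserves 16.9 ≥ 4 mo → does not qualify.
Program B: score 656 ≥ 600; DTI 37.9% ≤ 40% → qualifies.
Program C: score 656 < 700; DTI 37.9% ≤ 40%; employment 75 ≥ 6 mo; reserves 16.9 ≥ 4 mo → does not qualify.

Program B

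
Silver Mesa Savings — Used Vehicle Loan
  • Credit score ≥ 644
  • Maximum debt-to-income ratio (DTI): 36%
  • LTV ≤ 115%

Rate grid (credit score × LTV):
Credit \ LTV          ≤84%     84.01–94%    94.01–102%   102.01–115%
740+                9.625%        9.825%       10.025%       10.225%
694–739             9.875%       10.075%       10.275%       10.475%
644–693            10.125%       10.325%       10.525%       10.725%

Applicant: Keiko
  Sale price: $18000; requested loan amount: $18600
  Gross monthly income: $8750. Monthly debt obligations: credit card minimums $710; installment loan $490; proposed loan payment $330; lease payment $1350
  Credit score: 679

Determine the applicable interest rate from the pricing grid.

Credit score 679 ≥ 644; Total monthly debts = (710 + 490 + 330 + 1,350) = 2,880. DTI = 2,880/8,750 = 32.9% ≤ 36%
LTV = 18,600/18,000 = 103.3% ≤ 115%
Score 679 is in the 644–693 band; LTV 103.3% is in the 102.01–115% band → 10.725%.

10.725%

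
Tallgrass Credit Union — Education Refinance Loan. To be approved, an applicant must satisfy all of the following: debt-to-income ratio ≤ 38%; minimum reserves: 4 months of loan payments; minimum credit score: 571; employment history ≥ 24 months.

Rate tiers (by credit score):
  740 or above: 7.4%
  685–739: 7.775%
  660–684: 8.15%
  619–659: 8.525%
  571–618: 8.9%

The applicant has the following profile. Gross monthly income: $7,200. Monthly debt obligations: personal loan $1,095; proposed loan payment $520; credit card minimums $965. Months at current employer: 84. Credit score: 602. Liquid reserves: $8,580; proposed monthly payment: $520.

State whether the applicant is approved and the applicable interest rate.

Credit score 602 ≥ 571 (meets minimum)
Total monthly debts = (1,095 + 520 + 965) = 2,580. Debt-to-income = 2,580/7,200 = 35.8% — meets 38% limit
Employment 84 ≥ 24 months
Reserves: 8,580 ÷ 520 = 16.5 months (meets 4-month minimum)
All requirements met. Score 602 falls in the 571–618 tier → 8.9%.

Approved at 8.9%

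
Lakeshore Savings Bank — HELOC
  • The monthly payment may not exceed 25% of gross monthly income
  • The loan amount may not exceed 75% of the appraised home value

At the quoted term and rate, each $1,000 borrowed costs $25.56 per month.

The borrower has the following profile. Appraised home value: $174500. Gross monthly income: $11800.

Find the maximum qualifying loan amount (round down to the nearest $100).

$115,400

Payment cap: 25% × $11,800 = $2,950/month.
At $25.56 per $1,000, that supports 2,950/25.56 × 1,000 ≈ $115,414 → $115,400.
LTV cap: 75% × $174,500 = $130,875 → $130,800.
Binding constraint: payment-to-income.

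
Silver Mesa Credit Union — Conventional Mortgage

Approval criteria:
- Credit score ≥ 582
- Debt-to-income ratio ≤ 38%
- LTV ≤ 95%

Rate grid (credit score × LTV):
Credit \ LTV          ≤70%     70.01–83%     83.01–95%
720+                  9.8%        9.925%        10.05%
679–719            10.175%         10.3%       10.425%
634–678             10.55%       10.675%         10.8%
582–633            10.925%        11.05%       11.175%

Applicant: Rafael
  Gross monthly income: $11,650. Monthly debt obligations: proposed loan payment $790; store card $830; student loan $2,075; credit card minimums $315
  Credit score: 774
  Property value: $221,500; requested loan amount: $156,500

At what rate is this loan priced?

9.925%

Credit score 774 ≥ 582; Total monthly debts = (790 + 830 + 2,075 + 315) = 4,010. Debt-to-income = 4,010/11,650 = 34.4% — meets 38% limit
LTV = 156,500/221,500 = 70.7% ≤ 95%
Credit 774 → row 720+; LTV 70.7% → column 70.01–83%. Grid cell → 9.925%.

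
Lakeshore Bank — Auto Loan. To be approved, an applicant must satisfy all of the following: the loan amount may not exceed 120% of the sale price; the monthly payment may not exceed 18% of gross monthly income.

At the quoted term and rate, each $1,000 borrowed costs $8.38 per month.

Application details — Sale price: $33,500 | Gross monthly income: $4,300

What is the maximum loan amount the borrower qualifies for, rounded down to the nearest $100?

$40,200

Payment cap: 18% × $4,300 = $774/month.
At $8.38 per $1,000, that supports 774/8.38 × 1,000 ≈ $92,362 → $92,300.
LTV cap: 120% × $33,500 = $40,200 → $40,200.
Binding constraint: loan-to-value.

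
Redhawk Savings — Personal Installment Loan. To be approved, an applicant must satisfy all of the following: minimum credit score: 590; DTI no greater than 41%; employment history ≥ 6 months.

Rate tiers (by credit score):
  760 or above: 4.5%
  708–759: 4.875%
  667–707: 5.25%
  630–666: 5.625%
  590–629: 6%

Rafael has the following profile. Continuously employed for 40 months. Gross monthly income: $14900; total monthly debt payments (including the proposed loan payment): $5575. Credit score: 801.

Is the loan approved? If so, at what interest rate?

Approved at 4.5%

Credit score 801 ≥ 590 (meets minimum)
DTI = 5,575/14,900 = 37.4% ≤ 41%
Employment 40 ≥ 6 months
All requirements met. Score 801 falls in the 760 or above tier → 4.5%.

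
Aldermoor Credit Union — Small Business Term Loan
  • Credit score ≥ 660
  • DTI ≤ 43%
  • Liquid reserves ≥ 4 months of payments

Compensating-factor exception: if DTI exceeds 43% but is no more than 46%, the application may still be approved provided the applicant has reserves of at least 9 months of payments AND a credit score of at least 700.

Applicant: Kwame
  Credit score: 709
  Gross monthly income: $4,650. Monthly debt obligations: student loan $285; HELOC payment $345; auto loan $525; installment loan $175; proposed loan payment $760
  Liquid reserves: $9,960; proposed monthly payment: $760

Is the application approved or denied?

Approved

Credit score 709 ≥ 660 (meets base)
Total debts = (285 + 345 + 525 + 175 + 760) = 2,090. DTI: 2,090 ÷ 4,650 = 44.9%, over the 43% base limit.
Reserves = 9,960/760 = 13.1 months ≥ 4
DTI 44.9% is within the 43%–46% exception band; checking compensating factors.
Reserves 13.1 ≥ 9 months; credit score 709 ≥ 700.
Both override conditions satisfied; DTI exception granted.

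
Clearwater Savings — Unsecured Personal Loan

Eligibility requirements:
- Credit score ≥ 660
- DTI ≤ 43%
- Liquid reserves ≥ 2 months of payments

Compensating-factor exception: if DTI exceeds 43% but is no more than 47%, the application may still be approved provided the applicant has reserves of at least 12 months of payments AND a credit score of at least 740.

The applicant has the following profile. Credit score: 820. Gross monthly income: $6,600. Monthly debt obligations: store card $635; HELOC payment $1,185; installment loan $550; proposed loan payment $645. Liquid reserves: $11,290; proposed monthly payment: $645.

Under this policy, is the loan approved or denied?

Approved

Credit score 820 ≥ 660 (meets base)
Total debts = (635 + 1,185 + 550 + 645) = 3,015. DTI: 3,015 ÷ 6,600 = 45.7%, over the 43% base limit.
Liquid reserves cover 11,290/645 = 17.5 months — ≥ 2 required
45.7% falls in the override range (43%–47%), so the compensating-factor test applies.
Override check — reserves: 17.5 mo (ok); score: 820 (ok).
Both compensating conditions met → exception applies.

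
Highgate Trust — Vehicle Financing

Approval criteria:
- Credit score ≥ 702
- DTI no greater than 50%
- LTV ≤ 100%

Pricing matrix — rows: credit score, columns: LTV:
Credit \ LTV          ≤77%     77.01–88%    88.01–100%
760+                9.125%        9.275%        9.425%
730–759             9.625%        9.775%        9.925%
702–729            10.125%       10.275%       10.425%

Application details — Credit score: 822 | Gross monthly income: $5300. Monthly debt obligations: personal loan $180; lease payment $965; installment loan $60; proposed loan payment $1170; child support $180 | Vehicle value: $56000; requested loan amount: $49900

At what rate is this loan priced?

9.425%

Credit score 822 ≥ 702; Total monthly debts = (180 + 965 + 60 + 1,170 + 180) = 2,555. Debt-to-income = 2,555/5,300 = 48.2% — meets 50% limit
Loan-to-value = 49,900/56,000 = 89.1% — pass (100% max)
Row: 822 falls in 760+. Column: 89.1% falls in 88.01–100%. Rate = 9.425%.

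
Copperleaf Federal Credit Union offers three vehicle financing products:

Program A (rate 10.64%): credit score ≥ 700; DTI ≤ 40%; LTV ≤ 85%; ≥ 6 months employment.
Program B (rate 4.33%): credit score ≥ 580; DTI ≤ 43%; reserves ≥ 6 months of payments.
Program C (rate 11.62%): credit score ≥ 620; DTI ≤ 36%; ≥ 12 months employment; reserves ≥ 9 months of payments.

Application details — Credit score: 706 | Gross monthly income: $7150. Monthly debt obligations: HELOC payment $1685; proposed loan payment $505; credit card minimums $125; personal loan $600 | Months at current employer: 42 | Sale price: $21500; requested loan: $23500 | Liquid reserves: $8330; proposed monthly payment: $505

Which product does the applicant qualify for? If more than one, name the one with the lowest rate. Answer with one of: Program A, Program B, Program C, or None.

Program B

Total debts = (1,685 + 505 + 125 + 600) = 2,915; DTI = 2,915/7,150 = 40.8%.
LTV = 23,500/21,500 = 109.3%.
Reserves = 8,330/505 = 16.5 months.
Program A: score 706 ≥ 700; DTI 40.8% > 40%; LTV 109.3% > 85%; employment 42 ≥ 6 mo → does not qualify.
Program B: score 706 ≥ 580; DTI 40.8% ≤ 43%; reserves 16.5 ≥ 6 mo → qualifies.
Program C: score 706 ≥ 620; DTI 40.8% > 36%; employment 42 ≥ 12 mo; reserves 16.5 ≥ 9 mo → does not qualify.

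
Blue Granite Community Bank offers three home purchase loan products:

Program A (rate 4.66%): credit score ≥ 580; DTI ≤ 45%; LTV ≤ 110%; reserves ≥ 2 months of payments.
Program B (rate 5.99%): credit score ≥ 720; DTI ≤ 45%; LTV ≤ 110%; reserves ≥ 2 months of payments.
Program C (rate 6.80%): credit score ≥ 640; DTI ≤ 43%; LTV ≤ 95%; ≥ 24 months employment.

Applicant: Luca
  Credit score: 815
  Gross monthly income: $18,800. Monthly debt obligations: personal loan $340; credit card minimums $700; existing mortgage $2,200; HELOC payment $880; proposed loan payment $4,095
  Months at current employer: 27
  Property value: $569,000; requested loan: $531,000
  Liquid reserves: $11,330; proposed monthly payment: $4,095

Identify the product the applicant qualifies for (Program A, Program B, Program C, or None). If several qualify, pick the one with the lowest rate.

Total debts = (340 + 700 + 2,200 + 880 + 4,095) = 8,215; DTI = 8,215/18,800 = 43.7%.
LTV = 531,000/569,000 = 93.3%.
Reserves = 11,330/4,095 = 2.8 months.
Program A: score 815 ≥ 580; DTI 43.7% ≤ 45%; LTV 93.3% ≤ 110%; reserves 2.8 ≥ 2 mo → qualifies.
Program B: score 815 ≥ 720; DTI 43.7% ≤ 45%; LTV 93.3% ≤ 110%; reserves 2.8 ≥ 2 mo → qualifies.
Program C: score 815 ≥ 640; DTI 43.7% > 43%; LTV 93.3% ≤ 95%; employment 27 ≥ 24 mo → does not qualify.
Qualifying: Program A, Program B. Lowest rate is 4.66% → Program A.

Program A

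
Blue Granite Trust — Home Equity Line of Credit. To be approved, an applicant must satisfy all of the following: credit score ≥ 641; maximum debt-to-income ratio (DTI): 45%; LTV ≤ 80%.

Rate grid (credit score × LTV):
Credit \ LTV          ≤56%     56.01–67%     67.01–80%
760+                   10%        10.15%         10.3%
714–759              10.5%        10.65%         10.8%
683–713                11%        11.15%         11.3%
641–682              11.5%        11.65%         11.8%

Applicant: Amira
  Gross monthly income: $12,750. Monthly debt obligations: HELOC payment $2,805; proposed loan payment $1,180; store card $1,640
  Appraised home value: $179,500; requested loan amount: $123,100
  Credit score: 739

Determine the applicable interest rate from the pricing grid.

Credit score 739 ≥ 641; Total monthly debts = (2,805 + 1,180 + 1,640) = 5,625. DTI: 5,625 ÷ 12,750 = 44.1%, within the 45% cap
LTV = 123,100/179,500 = 68.6% ≤ 80%
Score 739 is in the 714–759 band; LTV 68.6% is in the 67.01–80% band → 10.8%.

10.8%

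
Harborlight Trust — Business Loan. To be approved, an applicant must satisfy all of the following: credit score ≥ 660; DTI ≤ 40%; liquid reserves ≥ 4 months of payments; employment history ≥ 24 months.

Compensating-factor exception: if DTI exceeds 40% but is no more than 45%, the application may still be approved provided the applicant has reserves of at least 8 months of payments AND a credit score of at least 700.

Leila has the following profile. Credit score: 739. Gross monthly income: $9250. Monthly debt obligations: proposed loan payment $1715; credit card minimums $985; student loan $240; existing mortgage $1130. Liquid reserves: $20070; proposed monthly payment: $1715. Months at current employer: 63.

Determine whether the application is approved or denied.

Credit score 739 ≥ 660 (meets base)
Total debts = (1,715 + 985 + 240 + 1,130) = 4,070. DTI = 4,070/9,250 = 44% > 40% — standard DTI limit exceeded.
Reserves: 20,070 ÷ 1,715 = 11.7 months (meets 4-month minimum)
Employment 63 ≥ 24 months
44% falls in the override range (40%–45%), so the compensating-factor test applies.
Reserves 11.7 ≥ 8 months; credit score 739 ≥ 700.
Both override conditions satisfied; DTI exception granted.

Approved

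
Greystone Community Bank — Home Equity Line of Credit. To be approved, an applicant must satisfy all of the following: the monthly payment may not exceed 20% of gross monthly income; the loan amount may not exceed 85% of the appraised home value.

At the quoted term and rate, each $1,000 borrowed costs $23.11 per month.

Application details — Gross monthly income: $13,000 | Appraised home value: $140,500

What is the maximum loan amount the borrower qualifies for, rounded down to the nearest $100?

$112,500

Payment cap: 20% × $13,000 = $2,600/month.
At $23.11 per $1,000, that supports 2,600/23.11 × 1,000 ≈ $112,505 → $112,500.
LTV cap: 85% × $140,500 = $119,425 → $119,400.
Binding constraint: payment-to-income.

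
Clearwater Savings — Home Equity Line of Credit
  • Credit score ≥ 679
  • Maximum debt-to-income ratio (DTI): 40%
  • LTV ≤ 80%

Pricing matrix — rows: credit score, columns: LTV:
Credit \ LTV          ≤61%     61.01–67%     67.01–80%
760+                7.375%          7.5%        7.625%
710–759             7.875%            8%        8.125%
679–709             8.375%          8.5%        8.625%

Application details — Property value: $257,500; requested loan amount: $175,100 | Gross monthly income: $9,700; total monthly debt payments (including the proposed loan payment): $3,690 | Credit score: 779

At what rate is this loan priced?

Credit score 779 ≥ 679; DTI: 3,690 ÷ 9,700 = 38%, within the 40% cap
LTV = 175,100/257,500 = 68% ≤ 80%
Credit 779 → row 760+; LTV 68% → column 67.01–80%. Grid cell → 7.625%.

7.625%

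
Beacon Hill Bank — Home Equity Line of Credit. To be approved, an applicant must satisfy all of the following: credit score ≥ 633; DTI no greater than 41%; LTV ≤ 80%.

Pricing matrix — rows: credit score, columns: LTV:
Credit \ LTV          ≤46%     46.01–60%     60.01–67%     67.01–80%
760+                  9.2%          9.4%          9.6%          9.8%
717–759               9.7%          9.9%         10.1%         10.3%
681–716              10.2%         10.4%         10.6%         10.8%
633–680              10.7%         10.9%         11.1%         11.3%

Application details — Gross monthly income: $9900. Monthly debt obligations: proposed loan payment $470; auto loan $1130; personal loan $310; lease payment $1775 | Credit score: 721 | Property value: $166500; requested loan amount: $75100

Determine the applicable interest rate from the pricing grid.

9.7%

Credit score 721 ≥ 633; Total monthly debts = (470 + 1,130 + 310 + 1,775) = 3,685. Debt-to-income = 3,685/9,900 = 37.2% — meets 41% limit
LTV = 75,100/166,500 = 45.1% ≤ 80%
Row: 721 falls in 717–759. Column: 45.1% falls in ≤46%. Rate = 9.7%.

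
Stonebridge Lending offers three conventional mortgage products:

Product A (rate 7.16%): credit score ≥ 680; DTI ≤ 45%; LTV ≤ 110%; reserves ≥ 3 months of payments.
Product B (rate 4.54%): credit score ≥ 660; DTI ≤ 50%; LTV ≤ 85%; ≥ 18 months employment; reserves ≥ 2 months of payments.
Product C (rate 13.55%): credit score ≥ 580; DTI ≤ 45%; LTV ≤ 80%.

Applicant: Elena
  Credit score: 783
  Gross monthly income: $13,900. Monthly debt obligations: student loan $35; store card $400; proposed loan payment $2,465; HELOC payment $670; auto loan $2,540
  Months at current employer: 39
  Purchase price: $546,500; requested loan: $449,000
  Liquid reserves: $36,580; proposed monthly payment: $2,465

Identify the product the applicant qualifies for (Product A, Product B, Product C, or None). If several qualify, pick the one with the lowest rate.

Product B

Total debts = (35 + 400 + 2,465 + 670 + 2,540) = 6,110; DTI = 6,110/13,900 = 44%.
LTV = 449,000/546,500 = 82.2%.
Reserves = 36,580/2,465 = 14.8 months.
Product A: score 783 ≥ 680; DTI 44% ≤ 45%; LTV 82.2% ≤ 110%; reserves 14.8 ≥ 3 mo → qualifies.
Product B: score 783 ≥ 660; DTI 44% ≤ 50%; LTV 82.2% ≤ 85%; employment 39 ≥ 18 mo; reserves 14.8 ≥ 2 mo → qualifies.
Product C: score 783 ≥ 580; DTI 44% ≤ 45%; LTV 82.2% > 80% → does not qualify.
Qualifying: Product A, Product B. Lowest rate is 4.54% → Product B.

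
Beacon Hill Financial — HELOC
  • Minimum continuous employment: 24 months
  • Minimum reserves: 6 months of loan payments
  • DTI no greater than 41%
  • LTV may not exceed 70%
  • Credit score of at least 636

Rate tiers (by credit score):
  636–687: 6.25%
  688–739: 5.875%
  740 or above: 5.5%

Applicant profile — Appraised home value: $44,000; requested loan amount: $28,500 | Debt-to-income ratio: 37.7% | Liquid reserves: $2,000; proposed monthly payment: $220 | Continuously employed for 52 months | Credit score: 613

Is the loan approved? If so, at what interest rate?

Denied

Credit score 613 < 636 (below minimum)
Loan-to-value = 28,500/44,000 = 64.8% — pass (70% max)
Employment 52 ≥ 24 months
DTI 37.7% ≤ 41%
Reserves = 2,000/220 = 9.1 months ≥ 6
Not all requirements met → denied.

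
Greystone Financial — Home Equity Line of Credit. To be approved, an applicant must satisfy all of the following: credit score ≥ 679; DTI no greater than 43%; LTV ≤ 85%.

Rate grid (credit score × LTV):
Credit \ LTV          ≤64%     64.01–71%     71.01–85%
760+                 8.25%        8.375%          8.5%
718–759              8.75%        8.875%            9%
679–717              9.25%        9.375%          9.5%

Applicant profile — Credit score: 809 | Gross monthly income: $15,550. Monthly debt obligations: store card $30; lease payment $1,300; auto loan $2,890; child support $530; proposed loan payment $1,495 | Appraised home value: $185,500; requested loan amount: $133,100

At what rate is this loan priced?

Credit score 809 ≥ 679; Total monthly debts = (30 + 1,300 + 2,890 + 530 + 1,495) = 6,245. DTI = 6,245/15,550 = 40.2% ≤ 43%
Loan-to-value = 133,100/185,500 = 71.8% — pass (85% max)
Score 809 is in the 760+ band; LTV 71.8% is in the 71.01–85% band → 8.5%.

8.5%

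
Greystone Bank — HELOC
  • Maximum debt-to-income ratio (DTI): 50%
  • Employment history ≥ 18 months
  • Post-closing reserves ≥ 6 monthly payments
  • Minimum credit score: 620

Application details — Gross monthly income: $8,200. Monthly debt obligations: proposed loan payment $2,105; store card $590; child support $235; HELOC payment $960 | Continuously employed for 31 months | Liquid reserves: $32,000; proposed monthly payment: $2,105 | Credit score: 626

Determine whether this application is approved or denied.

Approved

Total monthly debts = (2,105 + 590 + 235 + 960) = 3,890. Debt-to-income = 3,890/8,200 = 47.4% — meets 50% limit
Employment 31 ≥ 18 months
Liquid reserves cover 32,000/2,105 = 15.2 months — ≥ 6 required
Credit score 626 ≥ 620 (meets)
All criteria satisfied.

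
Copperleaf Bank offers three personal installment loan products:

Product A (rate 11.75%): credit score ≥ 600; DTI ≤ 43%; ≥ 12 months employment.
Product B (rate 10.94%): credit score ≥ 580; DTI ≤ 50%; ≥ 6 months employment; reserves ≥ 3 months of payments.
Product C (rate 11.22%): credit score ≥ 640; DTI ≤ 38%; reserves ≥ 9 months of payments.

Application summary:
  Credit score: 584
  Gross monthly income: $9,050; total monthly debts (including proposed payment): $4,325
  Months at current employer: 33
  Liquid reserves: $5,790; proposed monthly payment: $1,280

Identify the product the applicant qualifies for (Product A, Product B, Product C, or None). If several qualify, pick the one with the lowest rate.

DTI = 4,325/9,050 = 47.8%.
Reserves = 5,790/1,280 = 4.5 months.
Product A: score 584 < 600; DTI 47.8% > 43%; employment 33 ≥ 12 mo → does not qualify.
Product B: score 584 ≥ 580; DTI 47.8% ≤ 50%; employment 33 ≥ 6 mo; reserves 4.5 ≥ 3 mo → qualifies.
Product C: score 584 < 640; DTI 47.8% > 38%; reserves 4.5 < 9 mo → does not qualify.

Product B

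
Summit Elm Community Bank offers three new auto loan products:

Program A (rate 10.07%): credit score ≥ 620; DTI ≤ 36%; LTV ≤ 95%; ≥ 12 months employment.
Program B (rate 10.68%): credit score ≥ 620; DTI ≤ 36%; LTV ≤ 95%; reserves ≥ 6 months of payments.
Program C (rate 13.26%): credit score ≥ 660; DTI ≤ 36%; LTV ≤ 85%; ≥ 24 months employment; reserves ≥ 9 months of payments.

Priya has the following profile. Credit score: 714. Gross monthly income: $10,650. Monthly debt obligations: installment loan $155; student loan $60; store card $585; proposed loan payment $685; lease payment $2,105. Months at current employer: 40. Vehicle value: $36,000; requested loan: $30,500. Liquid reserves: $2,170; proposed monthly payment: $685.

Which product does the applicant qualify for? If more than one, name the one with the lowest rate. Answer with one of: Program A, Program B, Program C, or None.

Program A

Total debts = (155 + 60 + 585 + 685 + 2,105) = 3,590; DTI = 3,590/10,650 = 33.7%.
LTV = 30,500/36,000 = 84.7%.
Reserves = 2,170/685 = 3.2 months.
Program A: score 714 ≥ 620; DTI 33.7% ≤ 36%; LTV 84.7% ≤ 95%; employment 40 ≥ 12 mo → qualifies.
Program B: score 714 ≥ 620; DTI 33.7% ≤ 36%; LTV 84.7% ≤ 95%; reserves 3.2 < 6 mo → does not qualify.
Program C: score 714 ≥ 660; DTI 33.7% ≤ 36%; LTV 84.7% ≤ 85%; employment 40 ≥ 24 mo; reserves 3.2 < 9 mo → does not qualify.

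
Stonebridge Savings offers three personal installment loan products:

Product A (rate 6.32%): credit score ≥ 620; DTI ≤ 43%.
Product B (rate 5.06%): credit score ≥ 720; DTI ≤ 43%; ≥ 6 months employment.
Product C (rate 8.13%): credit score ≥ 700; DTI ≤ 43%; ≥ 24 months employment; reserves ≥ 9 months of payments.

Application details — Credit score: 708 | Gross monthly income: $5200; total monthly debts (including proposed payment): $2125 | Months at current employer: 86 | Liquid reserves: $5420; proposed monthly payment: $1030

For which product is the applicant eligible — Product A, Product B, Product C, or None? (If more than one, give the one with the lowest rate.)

Product A

DTI = 2,125/5,200 = 40.9%.
Reserves = 5,420/1,030 = 5.3 months.
Product A: score 708 ≥ 620; DTI 40.9% ≤ 43% → qualifies.
Product B: score 708 < 720; DTI 40.9% ≤ 43%; employment 86 ≥ 6 mo → does not qualify.
Product C: score 708 ≥ 700; DTI 40.9% ≤ 43%; employment 86 ≥ 24 mo; reserves 5.3 < 9 mo → does not qualify.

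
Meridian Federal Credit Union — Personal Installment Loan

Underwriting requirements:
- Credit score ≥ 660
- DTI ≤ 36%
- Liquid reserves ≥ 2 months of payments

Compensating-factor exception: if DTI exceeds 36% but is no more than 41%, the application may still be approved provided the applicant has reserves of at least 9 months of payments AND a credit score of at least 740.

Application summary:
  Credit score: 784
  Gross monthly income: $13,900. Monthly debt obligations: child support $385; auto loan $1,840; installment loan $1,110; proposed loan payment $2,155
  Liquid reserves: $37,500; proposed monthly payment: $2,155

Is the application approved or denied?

Approved

Credit score 784 ≥ 660 (meets base)
Total debts = (385 + 1,840 + 1,110 + 2,155) = 5,490. DTI: 5,490 ÷ 13,900 = 39.5%, over the 36% base limit.
Reserves = 37,500/2,155 = 17.4 months ≥ 2
DTI 39.5% is within the 36%–41% exception band; checking compensating factors.
Override check — reserves: 17.4 mo (ok); score: 784 (ok).
Both override conditions satisfied; DTI exception granted.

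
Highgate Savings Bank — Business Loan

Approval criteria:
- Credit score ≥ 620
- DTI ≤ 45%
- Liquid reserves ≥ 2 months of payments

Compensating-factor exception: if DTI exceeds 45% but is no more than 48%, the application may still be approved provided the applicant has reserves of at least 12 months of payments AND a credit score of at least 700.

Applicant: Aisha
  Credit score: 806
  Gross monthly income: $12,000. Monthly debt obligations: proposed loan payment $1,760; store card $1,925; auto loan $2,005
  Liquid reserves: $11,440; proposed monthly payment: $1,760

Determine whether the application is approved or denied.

Credit score 806 ≥ 620 (meets base)
Total debts = (1,760 + 1,925 + 2,005) = 5,690. DTI = 5,690/12,000 = 47.4% > 45% — standard DTI limit exceeded.
Liquid reserves cover 11,440/1,760 = 6.5 months — ≥ 2 required
DTI 47.4% is within the 45%–48% exception band; checking compensating factors.
Reserves 6.5 < 12 months; credit score 806 ≥ 700.
Compensating-factor requirement not fully met.

Denied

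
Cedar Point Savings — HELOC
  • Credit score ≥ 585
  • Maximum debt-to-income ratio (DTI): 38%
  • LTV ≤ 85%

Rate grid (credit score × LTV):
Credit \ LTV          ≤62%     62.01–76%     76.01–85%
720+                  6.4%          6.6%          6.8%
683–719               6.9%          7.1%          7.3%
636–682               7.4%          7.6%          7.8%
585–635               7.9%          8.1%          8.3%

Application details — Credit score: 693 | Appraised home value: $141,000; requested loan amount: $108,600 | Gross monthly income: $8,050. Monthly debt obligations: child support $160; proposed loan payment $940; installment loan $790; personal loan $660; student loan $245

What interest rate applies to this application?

7.3%

Credit score 693 ≥ 585; Total monthly debts = (160 + 940 + 790 + 660 + 245) = 2,795. DTI: 2,795 ÷ 8,050 = 34.7%, within the 38% cap
LTV = 108,600/141,000 = 77% ≤ 85%
Credit 693 → row 683–719; LTV 77% → column 76.01–85%. Grid cell → 7.3%.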